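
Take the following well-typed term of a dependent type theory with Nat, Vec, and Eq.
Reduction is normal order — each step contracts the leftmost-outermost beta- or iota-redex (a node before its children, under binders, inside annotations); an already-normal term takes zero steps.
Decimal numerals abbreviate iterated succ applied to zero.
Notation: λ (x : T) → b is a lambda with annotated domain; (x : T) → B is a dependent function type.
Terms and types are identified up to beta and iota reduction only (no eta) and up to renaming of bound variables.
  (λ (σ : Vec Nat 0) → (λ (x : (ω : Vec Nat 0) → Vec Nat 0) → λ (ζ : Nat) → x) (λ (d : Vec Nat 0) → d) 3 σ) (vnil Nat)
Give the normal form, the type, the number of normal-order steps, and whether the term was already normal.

resulting normal form:
  vnil Nat
inferred type:
  Vec Nat 0
steps to reach normal form (normal order): 4
already normal: no
first redex: a beta-redex


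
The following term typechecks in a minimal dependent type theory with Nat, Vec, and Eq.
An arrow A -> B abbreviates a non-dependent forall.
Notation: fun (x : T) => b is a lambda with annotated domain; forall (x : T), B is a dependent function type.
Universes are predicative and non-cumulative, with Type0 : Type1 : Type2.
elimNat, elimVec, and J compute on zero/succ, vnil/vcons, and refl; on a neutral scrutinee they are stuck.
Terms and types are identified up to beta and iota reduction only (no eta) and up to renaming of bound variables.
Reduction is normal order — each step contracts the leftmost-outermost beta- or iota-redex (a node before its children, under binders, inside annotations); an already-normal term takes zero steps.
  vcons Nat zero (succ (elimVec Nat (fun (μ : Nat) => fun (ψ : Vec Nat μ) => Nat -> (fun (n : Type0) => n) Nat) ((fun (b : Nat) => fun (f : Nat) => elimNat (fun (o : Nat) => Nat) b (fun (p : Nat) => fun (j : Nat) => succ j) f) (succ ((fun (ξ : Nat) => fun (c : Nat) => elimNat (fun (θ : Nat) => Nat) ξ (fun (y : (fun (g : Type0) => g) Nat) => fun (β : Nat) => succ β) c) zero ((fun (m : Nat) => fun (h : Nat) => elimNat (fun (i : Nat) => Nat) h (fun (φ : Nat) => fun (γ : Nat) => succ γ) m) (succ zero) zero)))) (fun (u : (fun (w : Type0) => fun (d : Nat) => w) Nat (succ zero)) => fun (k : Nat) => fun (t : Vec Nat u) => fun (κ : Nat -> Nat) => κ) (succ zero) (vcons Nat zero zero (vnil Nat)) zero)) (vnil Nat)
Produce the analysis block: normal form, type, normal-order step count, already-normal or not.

reduced normal form:
  vcons Nat zero (succ (succ (succ zero))) (vnil Nat)
type:
  Vec Nat (succ zero)
normal-order step count: 22
started in normal form: no
first redex: an elimVec iota-redex


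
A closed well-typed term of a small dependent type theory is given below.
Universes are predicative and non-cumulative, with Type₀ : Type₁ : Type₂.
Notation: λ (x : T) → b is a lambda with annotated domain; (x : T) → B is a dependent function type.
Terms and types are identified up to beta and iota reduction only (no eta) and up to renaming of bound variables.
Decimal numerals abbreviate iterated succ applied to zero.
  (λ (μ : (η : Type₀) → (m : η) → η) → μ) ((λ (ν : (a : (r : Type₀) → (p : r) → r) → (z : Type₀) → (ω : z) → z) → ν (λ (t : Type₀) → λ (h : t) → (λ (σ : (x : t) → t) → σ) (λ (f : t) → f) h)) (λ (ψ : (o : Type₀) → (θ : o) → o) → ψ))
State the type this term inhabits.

type:
  (μ : Type₀) → (η : μ) → μ


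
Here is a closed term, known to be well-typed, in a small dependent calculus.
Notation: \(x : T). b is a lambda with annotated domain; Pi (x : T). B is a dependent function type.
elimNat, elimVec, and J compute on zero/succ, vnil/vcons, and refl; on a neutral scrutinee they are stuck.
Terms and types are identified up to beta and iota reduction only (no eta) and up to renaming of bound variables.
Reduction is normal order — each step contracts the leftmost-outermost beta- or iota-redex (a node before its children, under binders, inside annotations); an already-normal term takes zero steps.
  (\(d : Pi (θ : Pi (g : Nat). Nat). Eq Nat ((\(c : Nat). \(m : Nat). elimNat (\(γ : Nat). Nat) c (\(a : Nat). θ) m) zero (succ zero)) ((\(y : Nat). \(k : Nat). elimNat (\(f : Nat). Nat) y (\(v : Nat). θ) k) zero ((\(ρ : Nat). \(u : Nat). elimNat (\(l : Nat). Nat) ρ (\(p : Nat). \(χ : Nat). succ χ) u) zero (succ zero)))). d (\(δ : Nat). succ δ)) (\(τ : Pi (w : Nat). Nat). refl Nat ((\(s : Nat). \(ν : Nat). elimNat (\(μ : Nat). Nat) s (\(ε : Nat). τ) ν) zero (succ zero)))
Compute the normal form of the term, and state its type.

normal form:
  refl Nat (succ zero)
type:
  Eq Nat (succ zero) (succ zero)
observation: the term reaches its normal form after 8 normal-order steps.


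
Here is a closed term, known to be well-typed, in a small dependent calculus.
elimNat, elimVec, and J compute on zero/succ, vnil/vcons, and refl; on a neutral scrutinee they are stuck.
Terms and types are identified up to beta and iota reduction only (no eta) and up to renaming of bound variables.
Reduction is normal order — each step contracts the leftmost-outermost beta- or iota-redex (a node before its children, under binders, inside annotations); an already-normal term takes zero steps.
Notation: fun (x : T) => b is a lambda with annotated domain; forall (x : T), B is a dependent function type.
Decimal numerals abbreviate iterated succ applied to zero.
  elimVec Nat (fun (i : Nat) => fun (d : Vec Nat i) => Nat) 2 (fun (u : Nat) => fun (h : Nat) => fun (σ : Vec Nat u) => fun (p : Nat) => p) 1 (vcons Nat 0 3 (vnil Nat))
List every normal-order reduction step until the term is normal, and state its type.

normal-order reduction:
  elimVec Nat (fun (i : Nat) => fun (d : Vec Nat i) => Nat) 2 (fun (u : Nat) => fun (h : Nat) => fun (σ : Vec Nat u) => fun (p : Nat) => p) 1 (vcons Nat 0 3 (vnil Nat))
  ~> (fun (i : Nat) => fun (d : Nat) => fun (u : Vec Nat i) => fun (h : Nat) => h) 0 3 (vnil Nat) (elimVec Nat (fun (σ : Nat) => fun (p : Vec Nat σ) => Nat) 2 (fun (l : Nat) => fun (χ : Nat) => fun (o : Vec Nat l) => fun (v : Nat) => v) 0 (vnil Nat))
  ~> (fun (i : Nat) => fun (d : Vec Nat 0) => fun (u : Nat) => u) 3 (vnil Nat) (elimVec Nat (fun (h : Nat) => fun (σ : Vec Nat h) => Nat) 2 (fun (p : Nat) => fun (l : Nat) => fun (χ : Vec Nat p) => fun (o : Nat) => o) 0 (vnil Nat))
  ~> (fun (i : Vec Nat 0) => fun (d : Nat) => d) (vnil Nat) (elimVec Nat (fun (u : Nat) => fun (h : Vec Nat u) => Nat) 2 (fun (σ : Nat) => fun (p : Nat) => fun (l : Vec Nat σ) => fun (χ : Nat) => χ) 0 (vnil Nat))
  ~> (fun (i : Nat) => i) (elimVec Nat (fun (d : Nat) => fun (u : Vec Nat d) => Nat) 2 (fun (h : Nat) => fun (σ : Nat) => fun (p : Vec Nat h) => fun (l : Nat) => l) 0 (vnil Nat))
  ~> elimVec Nat (fun (i : Nat) => fun (d : Vec Nat i) => Nat) 2 (fun (u : Nat) => fun (h : Nat) => fun (σ : Vec Nat u) => fun (p : Nat) => p) 0 (vnil Nat)
  ~> 2
inferred type:
  Nat


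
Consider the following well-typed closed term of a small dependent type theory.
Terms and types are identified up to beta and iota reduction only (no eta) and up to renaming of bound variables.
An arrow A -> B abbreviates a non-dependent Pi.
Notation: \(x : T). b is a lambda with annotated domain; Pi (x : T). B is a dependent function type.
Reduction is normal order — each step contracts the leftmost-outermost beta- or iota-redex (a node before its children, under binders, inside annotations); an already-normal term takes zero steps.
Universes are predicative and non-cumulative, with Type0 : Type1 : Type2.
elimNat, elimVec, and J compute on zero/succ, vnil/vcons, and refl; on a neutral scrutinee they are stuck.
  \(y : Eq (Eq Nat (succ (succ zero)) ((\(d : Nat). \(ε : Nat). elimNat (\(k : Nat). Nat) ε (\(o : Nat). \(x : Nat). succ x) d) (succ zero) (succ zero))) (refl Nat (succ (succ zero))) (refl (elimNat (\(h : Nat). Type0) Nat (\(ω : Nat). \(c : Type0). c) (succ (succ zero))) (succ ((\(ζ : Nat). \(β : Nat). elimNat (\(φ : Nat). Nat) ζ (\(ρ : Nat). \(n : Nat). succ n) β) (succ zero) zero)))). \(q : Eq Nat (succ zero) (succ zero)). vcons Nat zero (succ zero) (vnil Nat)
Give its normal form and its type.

reduced normal form:
  \(y : Eq (Eq Nat (succ (succ zero)) (succ (succ zero))) (refl Nat (succ (succ zero))) (refl Nat (succ (succ zero)))). \(d : Eq Nat (succ zero) (succ zero)). vcons Nat zero (succ zero) (vnil Nat)
the term's type:
  Eq (Eq Nat (succ (succ zero)) (succ (succ zero))) (refl Nat (succ (succ zero))) (refl Nat (succ (succ zero))) -> Eq Nat (succ zero) (succ zero) -> Vec Nat (succ zero)
observation: reduction starts at a beta-redex, and 16 normal-order steps reach the normal form.


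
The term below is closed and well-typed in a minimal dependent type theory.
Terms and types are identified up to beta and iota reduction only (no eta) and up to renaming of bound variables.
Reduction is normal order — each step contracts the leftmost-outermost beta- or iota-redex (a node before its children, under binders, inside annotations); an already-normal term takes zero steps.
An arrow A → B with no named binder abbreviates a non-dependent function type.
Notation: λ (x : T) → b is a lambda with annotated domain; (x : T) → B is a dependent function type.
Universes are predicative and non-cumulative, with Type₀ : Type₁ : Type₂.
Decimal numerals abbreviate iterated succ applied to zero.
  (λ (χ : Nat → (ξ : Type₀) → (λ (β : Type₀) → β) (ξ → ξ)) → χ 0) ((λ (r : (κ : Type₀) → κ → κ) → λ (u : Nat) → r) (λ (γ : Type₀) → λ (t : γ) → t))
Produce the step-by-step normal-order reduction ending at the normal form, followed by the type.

reduction (normal order):
  (λ (χ : Nat → (ξ : Type₀) → (λ (β : Type₀) → β) (ξ → ξ)) → χ 0) ((λ (r : (κ : Type₀) → κ → κ) → λ (u : Nat) → r) (λ (γ : Type₀) → λ (t : γ) → t))
  ~> (λ (χ : (ξ : Type₀) → ξ → ξ) → λ (β : Nat) → χ) (λ (r : Type₀) → λ (κ : r) → κ) 0
  ~> (λ (χ : Nat) → λ (ξ : Type₀) → λ (β : ξ) → β) 0
  ~> λ (χ : Type₀) → λ (ξ : χ) → ξ
inferred type:
  (χ : Type₀) → χ → χ


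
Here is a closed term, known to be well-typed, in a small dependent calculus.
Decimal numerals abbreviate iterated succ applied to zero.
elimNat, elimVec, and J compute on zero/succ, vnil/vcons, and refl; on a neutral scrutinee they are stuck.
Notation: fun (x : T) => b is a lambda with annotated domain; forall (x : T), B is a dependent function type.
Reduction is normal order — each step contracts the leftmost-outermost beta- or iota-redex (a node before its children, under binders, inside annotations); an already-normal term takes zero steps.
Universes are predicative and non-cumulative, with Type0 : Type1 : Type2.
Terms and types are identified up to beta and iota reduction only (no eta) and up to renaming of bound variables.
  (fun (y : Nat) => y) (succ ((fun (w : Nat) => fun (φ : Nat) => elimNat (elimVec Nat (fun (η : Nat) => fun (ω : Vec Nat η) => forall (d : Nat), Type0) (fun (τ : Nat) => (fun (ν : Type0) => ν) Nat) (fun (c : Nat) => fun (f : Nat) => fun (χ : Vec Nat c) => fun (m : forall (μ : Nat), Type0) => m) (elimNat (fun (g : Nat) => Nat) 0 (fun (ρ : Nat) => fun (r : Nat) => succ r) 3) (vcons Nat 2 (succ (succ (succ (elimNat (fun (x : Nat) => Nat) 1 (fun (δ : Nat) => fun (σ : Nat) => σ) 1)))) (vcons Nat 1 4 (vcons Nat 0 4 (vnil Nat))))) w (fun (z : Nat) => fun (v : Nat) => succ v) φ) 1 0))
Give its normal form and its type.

resulting normal form:
  2
type:
  Nat


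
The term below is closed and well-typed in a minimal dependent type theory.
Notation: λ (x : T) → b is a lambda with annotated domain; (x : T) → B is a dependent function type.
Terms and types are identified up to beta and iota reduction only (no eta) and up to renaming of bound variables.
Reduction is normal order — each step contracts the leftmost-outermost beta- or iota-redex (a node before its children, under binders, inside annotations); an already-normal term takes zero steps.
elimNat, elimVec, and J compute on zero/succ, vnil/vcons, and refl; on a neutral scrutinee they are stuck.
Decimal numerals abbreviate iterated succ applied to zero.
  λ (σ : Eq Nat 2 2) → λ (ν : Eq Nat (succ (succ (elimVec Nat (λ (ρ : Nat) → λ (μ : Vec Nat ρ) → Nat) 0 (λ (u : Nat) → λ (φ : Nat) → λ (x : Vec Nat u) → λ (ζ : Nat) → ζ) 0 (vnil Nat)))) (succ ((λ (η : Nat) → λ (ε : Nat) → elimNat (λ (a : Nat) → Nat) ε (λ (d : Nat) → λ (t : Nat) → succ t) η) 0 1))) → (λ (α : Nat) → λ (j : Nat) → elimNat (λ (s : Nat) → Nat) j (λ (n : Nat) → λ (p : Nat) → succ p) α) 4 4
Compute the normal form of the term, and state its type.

resulting normal form:
  λ (σ : Eq Nat 2 2) → λ (ν : Eq Nat 2 2) → 8
inferred type:
  (σ : Eq Nat 2 2) → (ν : Eq Nat 2 2) → Nat
observation: normalization takes exactly 19 steps under the normal-order strategy.


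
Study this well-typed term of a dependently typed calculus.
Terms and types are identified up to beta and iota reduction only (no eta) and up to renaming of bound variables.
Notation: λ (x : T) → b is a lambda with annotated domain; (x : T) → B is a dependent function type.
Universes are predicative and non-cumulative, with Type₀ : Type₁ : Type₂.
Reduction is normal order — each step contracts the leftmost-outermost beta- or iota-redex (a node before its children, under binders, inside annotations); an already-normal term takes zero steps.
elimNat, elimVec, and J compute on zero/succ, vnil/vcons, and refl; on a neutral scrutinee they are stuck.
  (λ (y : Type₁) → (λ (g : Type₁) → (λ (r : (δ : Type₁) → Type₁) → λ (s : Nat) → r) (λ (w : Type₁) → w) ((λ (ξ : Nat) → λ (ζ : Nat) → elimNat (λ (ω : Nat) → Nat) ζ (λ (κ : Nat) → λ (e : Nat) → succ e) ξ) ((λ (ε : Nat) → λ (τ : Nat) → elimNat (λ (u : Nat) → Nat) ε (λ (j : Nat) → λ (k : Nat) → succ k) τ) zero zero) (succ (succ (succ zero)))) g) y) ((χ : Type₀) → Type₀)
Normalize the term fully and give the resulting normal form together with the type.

reduced normal form:
  (y : Type₀) → Type₀
inferred type:
  Type₁


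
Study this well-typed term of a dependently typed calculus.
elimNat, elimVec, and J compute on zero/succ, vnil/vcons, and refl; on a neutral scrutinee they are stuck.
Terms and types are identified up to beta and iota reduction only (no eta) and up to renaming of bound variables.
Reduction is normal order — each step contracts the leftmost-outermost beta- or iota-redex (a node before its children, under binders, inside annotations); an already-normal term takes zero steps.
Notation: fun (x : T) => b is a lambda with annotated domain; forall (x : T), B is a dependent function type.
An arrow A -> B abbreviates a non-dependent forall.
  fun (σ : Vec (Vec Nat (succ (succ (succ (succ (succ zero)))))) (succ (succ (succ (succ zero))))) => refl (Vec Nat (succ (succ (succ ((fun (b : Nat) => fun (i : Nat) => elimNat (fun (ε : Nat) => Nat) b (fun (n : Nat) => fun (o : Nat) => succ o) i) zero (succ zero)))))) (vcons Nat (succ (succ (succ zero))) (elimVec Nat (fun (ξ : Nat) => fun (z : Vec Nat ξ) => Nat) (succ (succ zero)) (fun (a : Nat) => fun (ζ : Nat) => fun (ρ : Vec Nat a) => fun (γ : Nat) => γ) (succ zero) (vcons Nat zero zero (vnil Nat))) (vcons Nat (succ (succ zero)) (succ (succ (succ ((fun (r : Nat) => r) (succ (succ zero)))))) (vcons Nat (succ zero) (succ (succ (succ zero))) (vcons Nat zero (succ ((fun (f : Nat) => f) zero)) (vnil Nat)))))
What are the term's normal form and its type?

reduced normal form:
  fun (σ : Vec (Vec Nat (succ (succ (succ (succ (succ zero)))))) (succ (succ (succ (succ zero))))) => refl (Vec Nat (succ (succ (succ (succ zero))))) (vcons Nat (succ (succ (succ zero))) (succ (succ zero)) (vcons Nat (succ (succ zero)) (succ (succ (succ (succ (succ zero))))) (vcons Nat (succ zero) (succ (succ (succ zero))) (vcons Nat zero (succ zero) (vnil Nat)))))
type:
  Vec (Vec Nat (succ (succ (succ (succ (succ zero)))))) (succ (succ (succ (succ zero)))) -> Eq (Vec Nat (succ (succ (succ (succ zero))))) (vcons Nat (succ (succ (succ zero))) (succ (succ zero)) (vcons Nat (succ (succ zero)) (succ (succ (succ (succ (succ zero))))) (vcons Nat (succ zero) (succ (succ (succ zero))) (vcons Nat zero (succ zero) (vnil Nat))))) (vcons Nat (succ (succ (succ zero))) (succ (succ zero)) (vcons Nat (succ (succ zero)) (succ (succ (succ (succ (succ zero))))) (vcons Nat (succ zero) (succ (succ (succ zero))) (vcons Nat zero (succ zero) (vnil Nat)))))


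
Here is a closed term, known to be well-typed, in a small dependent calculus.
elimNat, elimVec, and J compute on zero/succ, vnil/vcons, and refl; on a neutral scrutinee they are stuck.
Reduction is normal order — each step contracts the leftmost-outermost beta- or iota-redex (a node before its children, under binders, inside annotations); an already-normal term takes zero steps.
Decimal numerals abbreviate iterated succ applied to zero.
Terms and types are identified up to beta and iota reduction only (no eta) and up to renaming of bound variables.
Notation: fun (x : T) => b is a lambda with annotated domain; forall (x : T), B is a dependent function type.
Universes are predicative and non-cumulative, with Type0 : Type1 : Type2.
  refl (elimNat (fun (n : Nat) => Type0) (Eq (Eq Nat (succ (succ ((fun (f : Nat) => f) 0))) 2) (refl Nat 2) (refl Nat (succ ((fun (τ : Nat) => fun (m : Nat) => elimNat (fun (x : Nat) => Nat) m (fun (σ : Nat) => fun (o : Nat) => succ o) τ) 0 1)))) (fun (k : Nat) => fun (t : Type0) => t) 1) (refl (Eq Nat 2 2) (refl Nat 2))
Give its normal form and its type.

normal form:
  refl (Eq (Eq Nat 2 2) (refl Nat 2) (refl Nat 2)) (refl (Eq Nat 2 2) (refl Nat 2))
inferred type:
  Eq (Eq (Eq Nat 2 2) (refl Nat 2) (refl Nat 2)) (refl (Eq Nat 2 2) (refl Nat 2)) (refl (Eq Nat 2 2) (refl Nat 2))
observation: reduction starts at an elimNat iota-redex, and 8 normal-order steps reach the normal form.


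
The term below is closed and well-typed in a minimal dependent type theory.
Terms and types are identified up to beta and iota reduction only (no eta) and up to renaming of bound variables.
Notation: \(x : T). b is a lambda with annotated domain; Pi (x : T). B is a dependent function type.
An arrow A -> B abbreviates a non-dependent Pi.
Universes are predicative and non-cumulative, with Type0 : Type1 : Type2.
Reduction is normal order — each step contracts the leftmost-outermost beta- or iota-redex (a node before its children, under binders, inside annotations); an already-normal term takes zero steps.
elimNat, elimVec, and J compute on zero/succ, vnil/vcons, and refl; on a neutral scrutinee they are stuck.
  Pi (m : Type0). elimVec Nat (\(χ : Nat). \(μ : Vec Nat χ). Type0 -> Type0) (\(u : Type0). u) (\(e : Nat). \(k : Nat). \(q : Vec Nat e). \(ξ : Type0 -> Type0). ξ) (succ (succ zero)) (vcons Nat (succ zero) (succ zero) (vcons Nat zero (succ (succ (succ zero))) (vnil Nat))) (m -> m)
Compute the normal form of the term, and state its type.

reduced normal form:
  Pi (m : Type0). m -> m
inferred type:
  Type1
observation: the first redex contracted is an elimVec iota-redex; the normal form is reached in 12 normal-order steps.


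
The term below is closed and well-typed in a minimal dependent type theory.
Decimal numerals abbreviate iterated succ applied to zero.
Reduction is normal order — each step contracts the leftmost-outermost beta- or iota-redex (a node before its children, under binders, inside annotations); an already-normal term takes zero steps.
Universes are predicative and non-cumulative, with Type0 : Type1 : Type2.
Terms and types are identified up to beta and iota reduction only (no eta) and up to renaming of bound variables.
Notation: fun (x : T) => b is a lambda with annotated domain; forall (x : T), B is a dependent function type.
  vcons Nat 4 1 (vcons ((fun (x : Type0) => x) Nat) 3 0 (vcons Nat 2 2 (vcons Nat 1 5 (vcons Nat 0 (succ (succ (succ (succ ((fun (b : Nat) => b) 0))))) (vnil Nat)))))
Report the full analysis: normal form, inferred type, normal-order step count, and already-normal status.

normal form:
  vcons Nat 4 1 (vcons Nat 3 0 (vcons Nat 2 2 (vcons Nat 1 5 (vcons Nat 0 4 (vnil Nat)))))
inferred type:
  Vec Nat 5
reduction steps (normal order): 2
already normal: no
first redex: a beta-redex


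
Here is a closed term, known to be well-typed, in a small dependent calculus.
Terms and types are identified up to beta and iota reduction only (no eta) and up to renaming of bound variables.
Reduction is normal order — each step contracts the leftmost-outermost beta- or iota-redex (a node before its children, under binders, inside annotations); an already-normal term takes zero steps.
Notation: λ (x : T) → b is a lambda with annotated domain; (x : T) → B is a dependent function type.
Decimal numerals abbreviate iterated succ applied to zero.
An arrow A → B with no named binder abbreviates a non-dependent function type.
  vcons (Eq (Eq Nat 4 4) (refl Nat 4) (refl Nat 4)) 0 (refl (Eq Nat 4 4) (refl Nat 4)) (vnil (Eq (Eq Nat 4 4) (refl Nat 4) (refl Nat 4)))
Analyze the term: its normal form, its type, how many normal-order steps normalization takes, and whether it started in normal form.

normal form:
  vcons (Eq (Eq Nat 4 4) (refl Nat 4) (refl Nat 4)) 0 (refl (Eq Nat 4 4) (refl Nat 4)) (vnil (Eq (Eq Nat 4 4) (refl Nat 4) (refl Nat 4)))
type:
  Vec (Eq (Eq Nat 4 4) (refl Nat 4) (refl Nat 4)) 1
steps to reach normal form (normal order): 0
term was already normal: yes


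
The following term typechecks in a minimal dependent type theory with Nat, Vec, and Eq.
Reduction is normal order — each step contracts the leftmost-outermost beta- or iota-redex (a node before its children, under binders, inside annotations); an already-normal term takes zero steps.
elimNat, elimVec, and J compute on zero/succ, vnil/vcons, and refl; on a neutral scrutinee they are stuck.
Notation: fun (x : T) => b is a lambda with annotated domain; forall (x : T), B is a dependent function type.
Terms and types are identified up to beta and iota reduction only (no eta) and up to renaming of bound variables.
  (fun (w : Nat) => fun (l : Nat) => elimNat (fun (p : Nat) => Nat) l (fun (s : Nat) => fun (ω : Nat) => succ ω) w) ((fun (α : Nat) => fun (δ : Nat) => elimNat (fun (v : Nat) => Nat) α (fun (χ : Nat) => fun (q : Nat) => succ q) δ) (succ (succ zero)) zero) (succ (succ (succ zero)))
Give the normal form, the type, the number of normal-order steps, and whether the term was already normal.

normal form:
  succ (succ (succ (succ (succ zero))))
type:
  Nat
normal-order step count: 12
term was already normal: no
first redex: a beta-redex


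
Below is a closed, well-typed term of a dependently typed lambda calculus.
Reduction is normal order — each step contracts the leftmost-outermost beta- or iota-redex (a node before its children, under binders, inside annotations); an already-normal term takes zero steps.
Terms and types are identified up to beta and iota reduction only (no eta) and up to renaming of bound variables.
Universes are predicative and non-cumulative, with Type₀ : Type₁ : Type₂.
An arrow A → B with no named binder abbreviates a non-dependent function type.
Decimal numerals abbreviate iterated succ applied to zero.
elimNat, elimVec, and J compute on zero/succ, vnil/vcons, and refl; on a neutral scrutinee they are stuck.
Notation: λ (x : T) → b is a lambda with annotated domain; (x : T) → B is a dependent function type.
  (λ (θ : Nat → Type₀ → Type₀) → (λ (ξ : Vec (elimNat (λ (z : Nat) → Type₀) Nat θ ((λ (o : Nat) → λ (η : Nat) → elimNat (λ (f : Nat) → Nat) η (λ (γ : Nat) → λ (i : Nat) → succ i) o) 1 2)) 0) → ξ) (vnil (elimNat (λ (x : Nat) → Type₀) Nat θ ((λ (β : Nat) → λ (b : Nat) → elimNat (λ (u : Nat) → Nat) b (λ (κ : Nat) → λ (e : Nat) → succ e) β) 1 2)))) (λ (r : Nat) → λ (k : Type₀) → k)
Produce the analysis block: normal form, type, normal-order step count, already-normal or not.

normal form:
  vnil Nat
type:
  Vec Nat 0
steps to reach normal form (normal order): 18
already normal: no
first contracted redex: a beta-redex


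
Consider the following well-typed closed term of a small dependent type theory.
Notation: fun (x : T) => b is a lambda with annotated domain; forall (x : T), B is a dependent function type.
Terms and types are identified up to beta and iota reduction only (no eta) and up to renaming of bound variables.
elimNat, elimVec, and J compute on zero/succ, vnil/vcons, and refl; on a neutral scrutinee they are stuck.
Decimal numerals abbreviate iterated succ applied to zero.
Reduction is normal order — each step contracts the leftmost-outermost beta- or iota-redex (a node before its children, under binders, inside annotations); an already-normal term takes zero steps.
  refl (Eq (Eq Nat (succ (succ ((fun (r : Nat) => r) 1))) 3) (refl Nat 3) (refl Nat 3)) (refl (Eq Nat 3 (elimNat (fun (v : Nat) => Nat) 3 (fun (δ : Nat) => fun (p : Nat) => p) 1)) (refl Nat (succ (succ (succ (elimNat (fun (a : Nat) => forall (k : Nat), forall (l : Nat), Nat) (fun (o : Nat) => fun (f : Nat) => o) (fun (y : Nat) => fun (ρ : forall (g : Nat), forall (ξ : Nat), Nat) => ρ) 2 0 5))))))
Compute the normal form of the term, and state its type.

resulting normal form:
  refl (Eq (Eq Nat 3 3) (refl Nat 3) (refl Nat 3)) (refl (Eq Nat 3 3) (refl Nat 3))
the term's type:
  Eq (Eq (Eq Nat 3 3) (refl Nat 3) (refl Nat 3)) (refl (Eq Nat 3 3) (refl Nat 3)) (refl (Eq Nat 3 3) (refl Nat 3))
observation: 14 normal-order steps separate the term from its normal form.


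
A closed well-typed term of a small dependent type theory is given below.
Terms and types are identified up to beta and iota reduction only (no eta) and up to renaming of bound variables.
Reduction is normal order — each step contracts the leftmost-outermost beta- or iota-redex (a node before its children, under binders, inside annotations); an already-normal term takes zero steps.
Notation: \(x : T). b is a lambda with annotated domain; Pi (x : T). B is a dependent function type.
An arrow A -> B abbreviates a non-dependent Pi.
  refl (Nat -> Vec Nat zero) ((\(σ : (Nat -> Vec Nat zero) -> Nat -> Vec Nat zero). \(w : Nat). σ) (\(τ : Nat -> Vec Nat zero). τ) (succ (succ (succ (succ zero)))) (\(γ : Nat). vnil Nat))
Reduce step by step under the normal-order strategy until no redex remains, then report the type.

reduction (normal order):
  refl (Nat -> Vec Nat zero) ((\(σ : (Nat -> Vec Nat zero) -> Nat -> Vec Nat zero). \(w : Nat). σ) (\(τ : Nat -> Vec Nat zero). τ) (succ (succ (succ (succ zero)))) (\(γ : Nat). vnil Nat))
  ~> refl (Nat -> Vec Nat zero) ((\(σ : Nat). \(w : Nat -> Vec Nat zero). w) (succ (succ (succ (succ zero)))) (\(τ : Nat). vnil Nat))
  ~> refl (Nat -> Vec Nat zero) ((\(σ : Nat -> Vec Nat zero). σ) (\(w : Nat). vnil Nat))
  ~> refl (Nat -> Vec Nat zero) (\(σ : Nat). vnil Nat)
the term's type:
  Eq (Nat -> Vec Nat zero) (\(σ : Nat). vnil Nat) (\(w : Nat). vnil Nat)


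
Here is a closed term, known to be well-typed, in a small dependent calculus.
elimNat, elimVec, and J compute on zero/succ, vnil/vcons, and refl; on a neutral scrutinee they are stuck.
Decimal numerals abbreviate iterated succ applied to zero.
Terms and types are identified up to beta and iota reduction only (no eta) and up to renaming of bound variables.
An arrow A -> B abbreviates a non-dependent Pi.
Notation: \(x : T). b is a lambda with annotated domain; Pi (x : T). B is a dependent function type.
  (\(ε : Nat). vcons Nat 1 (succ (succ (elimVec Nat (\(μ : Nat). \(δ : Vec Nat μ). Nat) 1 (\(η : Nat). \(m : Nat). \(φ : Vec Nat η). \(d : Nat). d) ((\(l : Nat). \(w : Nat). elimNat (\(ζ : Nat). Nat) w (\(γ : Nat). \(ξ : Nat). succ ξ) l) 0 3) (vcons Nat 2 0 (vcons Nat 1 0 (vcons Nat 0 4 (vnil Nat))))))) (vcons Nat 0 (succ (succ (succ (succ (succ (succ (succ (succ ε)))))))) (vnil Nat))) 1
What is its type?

type:
  Vec Nat 2


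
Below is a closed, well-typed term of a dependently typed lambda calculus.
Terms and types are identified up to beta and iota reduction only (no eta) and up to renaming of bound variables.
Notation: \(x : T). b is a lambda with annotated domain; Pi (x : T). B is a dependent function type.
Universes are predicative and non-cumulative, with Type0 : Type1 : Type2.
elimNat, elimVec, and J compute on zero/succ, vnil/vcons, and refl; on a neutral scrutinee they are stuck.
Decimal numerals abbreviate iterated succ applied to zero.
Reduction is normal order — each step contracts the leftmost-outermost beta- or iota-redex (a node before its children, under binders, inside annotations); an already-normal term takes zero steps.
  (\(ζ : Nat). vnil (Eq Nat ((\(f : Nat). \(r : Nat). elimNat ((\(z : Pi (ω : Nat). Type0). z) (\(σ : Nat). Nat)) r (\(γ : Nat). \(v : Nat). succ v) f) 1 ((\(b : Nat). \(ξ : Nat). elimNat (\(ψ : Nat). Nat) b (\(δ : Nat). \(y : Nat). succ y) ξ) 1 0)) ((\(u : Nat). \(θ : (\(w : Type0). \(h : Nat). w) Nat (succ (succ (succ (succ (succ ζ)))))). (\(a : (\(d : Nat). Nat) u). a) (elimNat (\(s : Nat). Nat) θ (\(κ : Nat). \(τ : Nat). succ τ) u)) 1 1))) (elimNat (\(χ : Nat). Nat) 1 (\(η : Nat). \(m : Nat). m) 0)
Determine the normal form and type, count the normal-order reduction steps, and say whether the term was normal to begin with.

resulting normal form:
  vnil (Eq Nat 2 2)
inferred type:
  Vec (Eq Nat 2 2) 0
normal-order step count: 17
started in normal form: no
first contracted redex: a beta-redex


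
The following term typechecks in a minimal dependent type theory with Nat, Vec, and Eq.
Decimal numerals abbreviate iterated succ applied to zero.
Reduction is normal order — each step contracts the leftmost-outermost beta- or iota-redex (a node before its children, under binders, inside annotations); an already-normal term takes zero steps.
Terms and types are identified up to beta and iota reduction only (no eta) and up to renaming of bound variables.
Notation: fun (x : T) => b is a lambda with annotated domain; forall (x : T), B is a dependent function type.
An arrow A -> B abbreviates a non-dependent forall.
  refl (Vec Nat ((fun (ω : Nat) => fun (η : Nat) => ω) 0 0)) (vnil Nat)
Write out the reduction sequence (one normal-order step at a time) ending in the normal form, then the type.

reduction (normal order):
  refl (Vec Nat ((fun (ω : Nat) => fun (η : Nat) => ω) 0 0)) (vnil Nat)
  ~> refl (Vec Nat ((fun (ω : Nat) => 0) 0)) (vnil Nat)
  ~> refl (Vec Nat 0) (vnil Nat)
inferred type:
  Eq (Vec Nat 0) (vnil Nat) (vnil Nat)


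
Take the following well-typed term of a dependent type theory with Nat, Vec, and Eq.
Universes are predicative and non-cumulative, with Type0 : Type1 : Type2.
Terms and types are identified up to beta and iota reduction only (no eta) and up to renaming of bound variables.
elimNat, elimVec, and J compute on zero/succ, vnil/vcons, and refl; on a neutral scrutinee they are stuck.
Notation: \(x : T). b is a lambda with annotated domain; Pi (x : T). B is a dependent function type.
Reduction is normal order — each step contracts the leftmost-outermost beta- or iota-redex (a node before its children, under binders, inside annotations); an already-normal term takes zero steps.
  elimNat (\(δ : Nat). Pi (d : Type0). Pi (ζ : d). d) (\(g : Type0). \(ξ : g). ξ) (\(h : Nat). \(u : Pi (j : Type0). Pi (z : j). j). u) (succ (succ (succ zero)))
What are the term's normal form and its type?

reduced normal form:
  \(δ : Type0). \(d : δ). d
inferred type:
  Pi (δ : Type0). Pi (d : δ). δ
observation: the leftmost-outermost redex is an elimNat iota-redex, and normalization takes 10 steps.


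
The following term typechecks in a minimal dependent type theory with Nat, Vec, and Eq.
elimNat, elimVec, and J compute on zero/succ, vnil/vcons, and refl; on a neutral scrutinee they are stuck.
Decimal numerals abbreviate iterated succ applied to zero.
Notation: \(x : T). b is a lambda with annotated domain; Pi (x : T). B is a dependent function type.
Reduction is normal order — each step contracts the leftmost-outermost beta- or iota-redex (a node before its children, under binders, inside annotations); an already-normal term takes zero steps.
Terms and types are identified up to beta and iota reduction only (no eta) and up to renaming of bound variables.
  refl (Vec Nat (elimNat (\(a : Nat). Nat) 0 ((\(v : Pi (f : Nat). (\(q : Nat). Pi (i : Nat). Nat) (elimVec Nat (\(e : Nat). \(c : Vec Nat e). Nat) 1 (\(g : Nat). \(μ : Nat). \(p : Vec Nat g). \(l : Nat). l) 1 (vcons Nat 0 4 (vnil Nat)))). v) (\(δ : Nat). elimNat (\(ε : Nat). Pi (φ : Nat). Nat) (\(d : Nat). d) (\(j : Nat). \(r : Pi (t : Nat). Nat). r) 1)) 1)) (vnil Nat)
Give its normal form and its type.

normal form:
  refl (Vec Nat 0) (vnil Nat)
type:
  Eq (Vec Nat 0) (vnil Nat) (vnil Nat)
observation: the term reaches its normal form after 9 normal-order steps.


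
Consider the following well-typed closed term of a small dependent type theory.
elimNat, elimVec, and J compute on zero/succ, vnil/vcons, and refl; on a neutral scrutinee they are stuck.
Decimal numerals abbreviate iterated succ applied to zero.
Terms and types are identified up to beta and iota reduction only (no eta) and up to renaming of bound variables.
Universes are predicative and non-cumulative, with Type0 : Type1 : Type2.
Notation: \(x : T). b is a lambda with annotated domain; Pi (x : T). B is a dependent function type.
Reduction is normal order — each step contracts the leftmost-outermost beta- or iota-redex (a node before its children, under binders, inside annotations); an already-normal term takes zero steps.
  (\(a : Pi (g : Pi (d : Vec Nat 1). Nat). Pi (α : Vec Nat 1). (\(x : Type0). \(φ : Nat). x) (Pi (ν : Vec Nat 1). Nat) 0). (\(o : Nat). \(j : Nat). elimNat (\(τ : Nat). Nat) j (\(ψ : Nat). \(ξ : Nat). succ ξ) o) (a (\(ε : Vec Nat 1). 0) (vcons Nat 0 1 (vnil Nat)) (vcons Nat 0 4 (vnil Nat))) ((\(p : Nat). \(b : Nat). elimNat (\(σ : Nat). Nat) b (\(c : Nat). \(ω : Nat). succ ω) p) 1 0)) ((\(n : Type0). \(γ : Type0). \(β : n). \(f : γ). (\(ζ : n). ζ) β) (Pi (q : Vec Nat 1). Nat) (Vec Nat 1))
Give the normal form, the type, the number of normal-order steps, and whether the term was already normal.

resulting normal form:
  1
the term's type:
  Nat
normal-order step count: 16
started in normal form: no
first redex: a beta-redex


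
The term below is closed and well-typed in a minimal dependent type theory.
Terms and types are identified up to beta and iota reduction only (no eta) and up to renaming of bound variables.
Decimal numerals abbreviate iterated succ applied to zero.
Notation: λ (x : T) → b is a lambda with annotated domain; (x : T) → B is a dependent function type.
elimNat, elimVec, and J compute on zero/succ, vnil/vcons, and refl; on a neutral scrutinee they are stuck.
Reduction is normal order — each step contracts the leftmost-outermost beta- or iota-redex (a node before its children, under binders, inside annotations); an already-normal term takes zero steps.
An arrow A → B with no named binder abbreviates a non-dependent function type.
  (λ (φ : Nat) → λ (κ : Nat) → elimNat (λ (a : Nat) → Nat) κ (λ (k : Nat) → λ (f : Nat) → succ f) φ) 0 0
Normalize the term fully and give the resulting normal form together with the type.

resulting normal form:
  0
inferred type:
  Nat
observation: reduction starts at a beta-redex, and 3 normal-order steps reach the normal form.


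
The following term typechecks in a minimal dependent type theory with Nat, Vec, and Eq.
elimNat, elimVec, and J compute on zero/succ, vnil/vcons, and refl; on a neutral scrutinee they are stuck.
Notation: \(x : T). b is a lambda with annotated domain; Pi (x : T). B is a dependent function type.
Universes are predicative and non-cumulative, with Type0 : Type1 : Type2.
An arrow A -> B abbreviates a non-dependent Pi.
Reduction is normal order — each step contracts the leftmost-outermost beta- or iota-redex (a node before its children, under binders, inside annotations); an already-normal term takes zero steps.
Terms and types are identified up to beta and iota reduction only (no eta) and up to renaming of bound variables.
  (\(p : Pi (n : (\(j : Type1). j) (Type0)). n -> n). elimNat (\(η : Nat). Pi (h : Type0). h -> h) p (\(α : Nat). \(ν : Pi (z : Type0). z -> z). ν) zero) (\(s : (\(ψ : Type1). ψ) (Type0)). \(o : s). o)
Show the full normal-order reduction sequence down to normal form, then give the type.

normal-order reduction:
  (\(p : Pi (n : (\(j : Type1). j) (Type0)). n -> n). elimNat (\(η : Nat). Pi (h : Type0). h -> h) p (\(α : Nat). \(ν : Pi (z : Type0). z -> z). ν) zero) (\(s : (\(ψ : Type1). ψ) (Type0)). \(o : s). o)
  ~> elimNat (\(p : Nat). Pi (n : Type0). n -> n) (\(j : (\(η : Type1). η) (Type0)). \(h : j). h) (\(α : Nat). \(ν : Pi (z : Type0). z -> z). ν) zero
  ~> \(p : (\(n : Type1). n) (Type0)). \(j : p). j
  ~> \(p : Type0). \(n : p). n
inferred type:
  Pi (p : Type0). p -> p


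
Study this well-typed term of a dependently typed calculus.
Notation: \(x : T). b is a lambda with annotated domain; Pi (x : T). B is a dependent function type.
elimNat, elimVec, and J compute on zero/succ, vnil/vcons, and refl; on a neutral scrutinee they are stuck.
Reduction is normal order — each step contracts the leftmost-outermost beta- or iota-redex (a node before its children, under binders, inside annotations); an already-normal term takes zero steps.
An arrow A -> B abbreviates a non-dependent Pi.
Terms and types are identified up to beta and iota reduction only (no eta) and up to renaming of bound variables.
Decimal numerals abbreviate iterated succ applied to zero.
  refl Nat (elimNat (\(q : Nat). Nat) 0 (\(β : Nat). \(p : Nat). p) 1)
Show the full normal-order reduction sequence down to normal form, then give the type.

normal-order reduction sequence:
  refl Nat (elimNat (\(q : Nat). Nat) 0 (\(β : Nat). \(p : Nat). p) 1)
  ~> refl Nat ((\(q : Nat). \(β : Nat). β) 0 (elimNat (\(p : Nat). Nat) 0 (\(ψ : Nat). \(γ : Nat). γ) 0))
  ~> refl Nat ((\(q : Nat). q) (elimNat (\(β : Nat). Nat) 0 (\(p : Nat). \(ψ : Nat). ψ) 0))
  ~> refl Nat (elimNat (\(q : Nat). Nat) 0 (\(β : Nat). \(p : Nat). p) 0)
  ~> refl Nat 0
inferred type:
  Eq Nat 0 0


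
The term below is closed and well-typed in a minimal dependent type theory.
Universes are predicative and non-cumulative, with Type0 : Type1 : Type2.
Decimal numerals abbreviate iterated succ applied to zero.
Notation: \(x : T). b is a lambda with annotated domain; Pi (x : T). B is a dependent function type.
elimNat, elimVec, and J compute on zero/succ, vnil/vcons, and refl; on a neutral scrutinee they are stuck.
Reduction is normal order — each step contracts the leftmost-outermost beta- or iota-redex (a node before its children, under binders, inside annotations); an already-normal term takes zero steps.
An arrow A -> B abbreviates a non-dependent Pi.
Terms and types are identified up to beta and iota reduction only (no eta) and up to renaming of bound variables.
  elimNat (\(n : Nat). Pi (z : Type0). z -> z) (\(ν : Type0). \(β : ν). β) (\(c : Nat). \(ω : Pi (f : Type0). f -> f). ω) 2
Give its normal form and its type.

normal form:
  \(n : Type0). \(z : n). z
the term's type:
  Pi (n : Type0). n -> n


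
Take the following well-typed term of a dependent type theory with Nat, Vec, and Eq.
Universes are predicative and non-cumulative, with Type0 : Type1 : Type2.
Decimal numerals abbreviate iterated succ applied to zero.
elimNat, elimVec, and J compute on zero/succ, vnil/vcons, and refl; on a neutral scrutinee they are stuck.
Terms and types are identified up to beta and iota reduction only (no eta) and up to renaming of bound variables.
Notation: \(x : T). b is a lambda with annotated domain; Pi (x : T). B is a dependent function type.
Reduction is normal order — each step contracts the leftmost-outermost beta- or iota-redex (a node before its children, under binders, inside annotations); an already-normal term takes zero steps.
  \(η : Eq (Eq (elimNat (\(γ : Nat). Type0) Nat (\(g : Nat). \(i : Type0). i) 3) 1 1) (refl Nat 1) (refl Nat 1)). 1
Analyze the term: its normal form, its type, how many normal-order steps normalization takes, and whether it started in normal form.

reduced normal form:
  \(η : Eq (Eq Nat 1 1) (refl Nat 1) (refl Nat 1)). 1
inferred type:
  Pi (η : Eq (Eq Nat 1 1) (refl Nat 1) (refl Nat 1)). Nat
reduction steps (normal order): 10
started in normal form: no
first redex: an elimNat iota-redex
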